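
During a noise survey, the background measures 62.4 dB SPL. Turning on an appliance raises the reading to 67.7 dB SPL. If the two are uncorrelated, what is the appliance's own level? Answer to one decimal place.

Background correction is a power subtraction:
L_src = 10·log₁₀(10^(67.7/10) − 10^(62.4/10)) = 10·log₁₀(4151000) = 66.2 dB SPL.

66.2 dB SPL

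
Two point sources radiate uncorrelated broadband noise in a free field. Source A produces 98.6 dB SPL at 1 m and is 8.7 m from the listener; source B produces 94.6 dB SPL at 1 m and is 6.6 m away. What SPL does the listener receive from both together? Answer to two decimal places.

82.09 dB SPL

At the listener: L_A = 98.6 − 20·log₁₀(8.7) = 79.810 dB; L_B = 94.6 − 20·log₁₀(6.6) = 78.209 dB.
Combined: 10·log₁₀(10^(79.810/10)+10^(78.209/10)) = 82.09 dB SPL.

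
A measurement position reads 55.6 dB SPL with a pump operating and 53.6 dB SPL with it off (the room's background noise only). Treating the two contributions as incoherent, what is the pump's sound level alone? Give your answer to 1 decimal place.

Subtract intensities: L_src = 10·log₁₀(10^(L_total/10) − 10^(L_bg/10)).
L_src = 10·log₁₀(10^(55.6/10) − 10^(53.6/10)) = 10·log₁₀(134000) = 51.3 dB SPL.

51.3 dB SPL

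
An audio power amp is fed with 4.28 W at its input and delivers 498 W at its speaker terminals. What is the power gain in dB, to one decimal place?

For a power ratio, dB = 10·log₁₀(P₂/P₁).
10·log₁₀(498/4.28) = 10·log₁₀(116.4) = 20.7 dB.

20.7 dB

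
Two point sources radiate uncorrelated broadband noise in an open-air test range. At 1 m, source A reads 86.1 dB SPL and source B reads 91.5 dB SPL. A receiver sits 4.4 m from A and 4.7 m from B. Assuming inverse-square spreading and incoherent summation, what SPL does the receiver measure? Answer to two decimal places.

At the listener: L_A = 86.1 − 20·log₁₀(4.4) = 73.231 dB; L_B = 91.5 − 20·log₁₀(4.7) = 78.058 dB.
Combined: 10·log₁₀(10^(73.231/10)+10^(78.058/10)) = 79.29 dB SPL.

79.29 dB SPL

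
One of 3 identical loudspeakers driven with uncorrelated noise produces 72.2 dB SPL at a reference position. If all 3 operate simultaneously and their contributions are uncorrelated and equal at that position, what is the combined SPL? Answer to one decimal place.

77.0 dB SPL

3 equal incoherent sources raise the level by 10·log₁₀(3) = 4.77 dB.
L_total = 72.2 + 4.77 = 77.0 dB SPL.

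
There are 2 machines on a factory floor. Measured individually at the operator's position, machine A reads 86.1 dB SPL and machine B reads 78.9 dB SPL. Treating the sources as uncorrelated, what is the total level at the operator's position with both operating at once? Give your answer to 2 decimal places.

86.86 dB SPL

Add the sources as powers (linear), then convert back to dB:
L_total = 10·log₁₀(10^(86.1/10) + 10^(78.9/10)) = 10·log₁₀(485000000) = 86.86 dB SPL.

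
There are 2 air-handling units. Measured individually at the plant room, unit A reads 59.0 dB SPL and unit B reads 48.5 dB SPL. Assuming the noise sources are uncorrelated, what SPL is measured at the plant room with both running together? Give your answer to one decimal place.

Incoherent sources sum as intensities:
L_total = 10·log₁₀(10^(59.0/10) + 10^(48.5/10)) = 10·log₁₀(865100) = 59.4 dB SPL.

59.4 dB SPL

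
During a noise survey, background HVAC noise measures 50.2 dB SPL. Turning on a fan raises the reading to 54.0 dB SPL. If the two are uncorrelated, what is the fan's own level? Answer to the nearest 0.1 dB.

Subtract intensities: L_src = 10·log₁₀(10^(L_total/10) − 10^(L_bg/10)).
L_src = 10·log₁₀(10^(54.0/10) − 10^(50.2/10)) = 10·log₁₀(146500) = 51.7 dB SPL.

51.7 dB SPL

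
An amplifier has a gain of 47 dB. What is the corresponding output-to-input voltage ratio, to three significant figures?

Voltage ratio = 10^(dB/20).
10^(47/20) = 10^(2.350) = 224.

224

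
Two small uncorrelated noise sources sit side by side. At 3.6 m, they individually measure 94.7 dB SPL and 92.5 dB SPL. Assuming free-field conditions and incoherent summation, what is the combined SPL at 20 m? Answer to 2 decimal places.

81.85 dB SPL

Combined at 3.6 m: 10·log₁₀(10^(94.7/10)+10^(92.5/10)) = 96.748 dB SPL.
Then apply −20·log₁₀(20/3.6) = -14.895 dB → 81.85 dB SPL.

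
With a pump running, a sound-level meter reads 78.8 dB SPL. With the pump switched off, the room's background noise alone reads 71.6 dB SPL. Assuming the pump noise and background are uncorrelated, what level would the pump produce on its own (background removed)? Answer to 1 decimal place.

77.9 dB SPL

Subtract intensities: L_src = 10·log₁₀(10^(L_total/10) − 10^(L_bg/10)).
L_src = 10·log₁₀(10^(78.8/10) − 10^(71.6/10)) = 10·log₁₀(61400000) = 77.9 dB SPL.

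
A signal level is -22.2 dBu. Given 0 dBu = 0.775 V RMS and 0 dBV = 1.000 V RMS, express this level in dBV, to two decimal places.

The offset between the scales is 20·log₁₀(0.775/1.000) = −2.214 dB.
So dBV = -22.2 − 2.214 = -24.41 dBV.

-24.41 dBV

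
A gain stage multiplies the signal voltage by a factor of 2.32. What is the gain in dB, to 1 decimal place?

Voltage ratio → dB uses the 20·log₁₀ form:
20·log₁₀(2.32) = 7.3 dB.

7.3 dB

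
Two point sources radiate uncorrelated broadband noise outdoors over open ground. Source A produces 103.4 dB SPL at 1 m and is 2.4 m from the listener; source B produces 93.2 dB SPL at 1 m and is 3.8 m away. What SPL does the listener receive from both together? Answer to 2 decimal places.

At the listener: L_A = 103.4 − 20·log₁₀(2.4) = 95.796 dB; L_B = 93.2 − 20·log₁₀(3.8) = 81.604 dB.
Combined: 10·log₁₀(10^(95.796/10)+10^(81.604/10)) = 95.96 dB SPL.

95.96 dB SPL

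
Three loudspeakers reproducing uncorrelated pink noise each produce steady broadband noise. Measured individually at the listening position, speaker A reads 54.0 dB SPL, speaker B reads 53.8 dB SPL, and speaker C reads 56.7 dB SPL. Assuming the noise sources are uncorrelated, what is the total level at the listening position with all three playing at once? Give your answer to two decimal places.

59.82 dB SPL

Incoherent sources sum as intensities:
L_total = 10·log₁₀(10^(54.0/10) + 10^(53.8/10) + 10^(56.7/10)) = 10·log₁₀(958800) = 59.82 dB SPL.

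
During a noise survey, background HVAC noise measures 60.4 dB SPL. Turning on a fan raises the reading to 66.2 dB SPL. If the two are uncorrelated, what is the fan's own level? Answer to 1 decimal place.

64.9 dB SPL

Remove the background by subtracting linear intensities:
L_src = 10·log₁₀(10^(66.2/10) − 10^(60.4/10)) = 10·log₁₀(3072000) = 64.9 dB SPL.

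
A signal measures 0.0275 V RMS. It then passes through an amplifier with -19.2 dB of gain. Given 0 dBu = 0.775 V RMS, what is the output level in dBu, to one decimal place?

Input level: 20·log₁₀(0.0275/0.775) = -29.00 dBu.
Output: -29.00 − 19.2 = -48.2 dBu.

-48.2 dBu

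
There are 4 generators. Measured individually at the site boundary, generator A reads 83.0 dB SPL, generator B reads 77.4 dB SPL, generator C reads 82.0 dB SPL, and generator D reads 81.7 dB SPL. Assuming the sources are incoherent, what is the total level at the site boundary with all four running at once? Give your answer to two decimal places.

87.49 dB SPL

Add the sources as powers (linear), then convert back to dB:
L_total = 10·log₁₀(10^(83.0/10) + 10^(77.4/10) + 10^(82.0/10) + 10^(81.7/10)) = 10·log₁₀(560900000) = 87.49 dB SPL.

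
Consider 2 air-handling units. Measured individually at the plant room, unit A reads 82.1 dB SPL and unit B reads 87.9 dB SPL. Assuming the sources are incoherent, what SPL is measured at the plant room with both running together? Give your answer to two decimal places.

Uncorrelated sources add in intensity (power), not in dB.
L_total = 10·log₁₀(10^(82.1/10) + 10^(87.9/10)) = 10·log₁₀(778800000) = 88.91 dB SPL.

88.91 dB SPL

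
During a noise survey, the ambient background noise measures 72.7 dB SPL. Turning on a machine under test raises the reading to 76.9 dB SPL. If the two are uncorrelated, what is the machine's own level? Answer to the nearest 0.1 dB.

Remove the background by subtracting linear intensities:
L_src = 10·log₁₀(10^(76.9/10) − 10^(72.7/10)) = 10·log₁₀(30360000) = 74.8 dB SPL.

74.8 dB SPL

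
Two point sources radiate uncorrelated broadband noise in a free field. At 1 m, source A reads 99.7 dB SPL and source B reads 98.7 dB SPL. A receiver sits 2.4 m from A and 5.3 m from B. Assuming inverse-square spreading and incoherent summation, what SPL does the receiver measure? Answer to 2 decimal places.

92.75 dB SPL

At the listener: L_A = 99.7 − 20·log₁₀(2.4) = 92.096 dB; L_B = 98.7 − 20·log₁₀(5.3) = 84.214 dB.
Combined: 10·log₁₀(10^(92.096/10)+10^(84.214/10)) = 92.75 dB SPL.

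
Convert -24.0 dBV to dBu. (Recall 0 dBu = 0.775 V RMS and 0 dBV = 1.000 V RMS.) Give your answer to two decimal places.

-21.79 dBu

The offset between the scales is 20·log₁₀(0.775/1.000) = −2.214 dB.
So dBu = -24.0 + 2.214 = -21.79 dBu.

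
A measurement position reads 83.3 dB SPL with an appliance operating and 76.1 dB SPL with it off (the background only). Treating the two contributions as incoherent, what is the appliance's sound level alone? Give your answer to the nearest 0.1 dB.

Subtract intensities: L_src = 10·log₁₀(10^(L_total/10) − 10^(L_bg/10)).
L_src = 10·log₁₀(10^(83.3/10) − 10^(76.1/10)) = 10·log₁₀(173100000) = 82.4 dB SPL.

82.4 dB SPL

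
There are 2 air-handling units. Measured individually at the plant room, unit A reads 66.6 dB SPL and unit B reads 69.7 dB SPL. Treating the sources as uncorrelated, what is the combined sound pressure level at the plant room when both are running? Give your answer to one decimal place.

Incoherent sources sum as intensities:
L_total = 10·log₁₀(10^(66.6/10) + 10^(69.7/10)) = 10·log₁₀(13900000) = 71.4 dB SPL.

71.4 dB SPL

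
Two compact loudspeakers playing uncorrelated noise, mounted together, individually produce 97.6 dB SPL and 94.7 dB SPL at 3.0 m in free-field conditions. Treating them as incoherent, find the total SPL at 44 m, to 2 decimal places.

Combined at 3.0 m: 10·log₁₀(10^(97.6/10)+10^(94.7/10)) = 99.398 dB SPL.
Then apply −20·log₁₀(44/3.0) = -23.327 dB → 76.07 dB SPL.

76.07 dB SPL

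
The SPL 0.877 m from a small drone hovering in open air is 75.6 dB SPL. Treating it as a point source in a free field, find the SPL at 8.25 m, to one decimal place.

56.1 dB SPL

Inverse-square spreading gives ΔL = −20·log₁₀(d₂/d₁).
ΔL = −20·log₁₀(8.25/0.877) = -19.47 dB, so L₂ = 75.6 + (-19.47) = 56.1 dB SPL.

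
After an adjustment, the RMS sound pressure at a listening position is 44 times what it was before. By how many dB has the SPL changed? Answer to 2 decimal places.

32.87 dB

Sound pressure is an amplitude quantity: ΔL = 20·log₁₀(p₂/p₁).
20·log₁₀(44) = 32.87 dB.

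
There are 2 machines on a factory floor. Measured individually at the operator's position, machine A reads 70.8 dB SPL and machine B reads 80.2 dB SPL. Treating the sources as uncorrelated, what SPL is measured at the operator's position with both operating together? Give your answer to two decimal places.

Incoherent sources sum as intensities:
L_total = 10·log₁₀(10^(70.8/10) + 10^(80.2/10)) = 10·log₁₀(116700000) = 80.67 dB SPL.

80.67 dB SPL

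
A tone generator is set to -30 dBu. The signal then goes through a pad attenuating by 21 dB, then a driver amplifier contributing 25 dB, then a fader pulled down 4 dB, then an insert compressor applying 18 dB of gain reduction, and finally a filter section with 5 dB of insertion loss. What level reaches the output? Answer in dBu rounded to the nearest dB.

Gain stages sum in dB:
-30 − 21 + 25 − 4 − 18 − 5 = -53 dBu.

-53 dBu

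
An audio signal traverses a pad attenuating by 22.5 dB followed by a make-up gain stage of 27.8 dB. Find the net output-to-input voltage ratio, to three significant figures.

Net gain = (−22.5) + 27.8 = 5.3 dB.
Voltage ratio = 10^(5.3/20) = 1.84.

1.84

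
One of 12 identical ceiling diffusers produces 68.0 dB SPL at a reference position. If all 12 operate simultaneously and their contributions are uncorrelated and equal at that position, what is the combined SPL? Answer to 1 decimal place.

78.8 dB SPL

12 equal incoherent sources raise the level by 10·log₁₀(12) = 10.79 dB.
L_total = 68.0 + 10.79 = 78.8 dB SPL.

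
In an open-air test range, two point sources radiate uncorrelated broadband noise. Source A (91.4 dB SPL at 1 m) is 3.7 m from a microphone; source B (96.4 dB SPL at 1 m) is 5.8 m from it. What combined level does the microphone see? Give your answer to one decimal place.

At the listener: L_A = 91.4 − 20·log₁₀(3.7) = 80.04 dB; L_B = 96.4 − 20·log₁₀(5.8) = 81.13 dB.
Combined: 10·log₁₀(10^(80.04/10)+10^(81.13/10)) = 83.6 dB SPL.

83.6 dB SPL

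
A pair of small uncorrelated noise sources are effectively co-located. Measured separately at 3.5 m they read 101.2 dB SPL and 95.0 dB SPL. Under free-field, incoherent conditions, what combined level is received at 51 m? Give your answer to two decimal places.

78.86 dB SPL

Combined at 3.5 m: 10·log₁₀(10^(101.2/10)+10^(95.0/10)) = 102.134 dB SPL.
Then apply −20·log₁₀(51/3.5) = -23.270 dB → 78.86 dB SPL.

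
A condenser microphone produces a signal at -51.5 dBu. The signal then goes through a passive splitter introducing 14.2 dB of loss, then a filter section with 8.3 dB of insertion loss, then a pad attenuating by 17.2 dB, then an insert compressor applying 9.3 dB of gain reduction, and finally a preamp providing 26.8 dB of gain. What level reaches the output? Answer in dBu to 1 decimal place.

-73.7 dBu

In dB, series stages simply add:
-51.5 − 14.2 − 8.3 − 17.2 − 9.3 + 26.8 = -73.7 dBu.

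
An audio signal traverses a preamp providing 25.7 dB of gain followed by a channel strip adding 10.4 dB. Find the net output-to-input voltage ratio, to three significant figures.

Net gain = 25.7 + 10.4 = 36.1 dB.
Voltage ratio = 10^(36.1/20) = 63.8.

63.8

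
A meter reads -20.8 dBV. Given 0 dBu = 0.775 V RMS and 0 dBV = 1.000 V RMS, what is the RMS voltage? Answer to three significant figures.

V = 1.000 V × 10^(-20.8/20).
= 1.000 × 0.09120 = 0.0912 V.

0.0912 V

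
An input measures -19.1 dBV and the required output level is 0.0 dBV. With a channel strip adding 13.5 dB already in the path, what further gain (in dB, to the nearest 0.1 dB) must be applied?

The required make-up gain is the shortfall in the dB sum.
G = 0.0 − (-19.1) − 13.5 = 5.6 dB.

5.6 dB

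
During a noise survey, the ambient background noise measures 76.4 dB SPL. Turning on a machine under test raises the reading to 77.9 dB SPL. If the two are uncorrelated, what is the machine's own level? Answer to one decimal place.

Background correction is a power subtraction:
L_src = 10·log₁₀(10^(77.9/10) − 10^(76.4/10)) = 10·log₁₀(18010000) = 72.6 dB SPL.

72.6 dB SPL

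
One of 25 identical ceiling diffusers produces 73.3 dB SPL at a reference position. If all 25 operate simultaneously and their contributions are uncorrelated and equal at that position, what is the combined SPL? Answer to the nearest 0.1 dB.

87.3 dB SPL

25 equal incoherent sources raise the level by 10·log₁₀(25) = 13.98 dB.
L_total = 73.3 + 13.98 = 87.3 dB SPL.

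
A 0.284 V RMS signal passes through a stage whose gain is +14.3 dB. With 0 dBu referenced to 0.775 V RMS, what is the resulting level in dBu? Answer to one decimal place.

+5.6 dBu

Input level: 20·log₁₀(0.284/0.775) = -8.72 dBu.
Output: -8.72 + 14.3 = +5.6 dBu.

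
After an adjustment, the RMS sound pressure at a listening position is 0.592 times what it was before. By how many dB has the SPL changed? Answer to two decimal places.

Sound pressure is an amplitude quantity: ΔL = 20·log₁₀(p₂/p₁).
20·log₁₀(0.592) = -4.55 dB.

-4.55 dB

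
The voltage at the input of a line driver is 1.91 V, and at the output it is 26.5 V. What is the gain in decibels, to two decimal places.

For a voltage ratio, dB = 20·log₁₀(V₂/V₁).
20·log₁₀(26.5/1.91) = 20·log₁₀(13.87) = 22.84 dB.

22.84 dB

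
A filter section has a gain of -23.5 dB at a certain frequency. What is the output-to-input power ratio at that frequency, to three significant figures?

Power ratio = 10^(dB/10).
10^(-23.5/10) = 10^(-2.350) = 0.00447.

0.00447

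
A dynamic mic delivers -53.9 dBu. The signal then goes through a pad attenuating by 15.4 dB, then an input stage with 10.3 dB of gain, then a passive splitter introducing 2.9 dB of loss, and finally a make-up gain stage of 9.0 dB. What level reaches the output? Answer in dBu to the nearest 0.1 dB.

Cascaded gains and losses add directly in dB.
-53.9 − 15.4 + 10.3 − 2.9 + 9.0 = -52.9 dBu.

-52.9 dBu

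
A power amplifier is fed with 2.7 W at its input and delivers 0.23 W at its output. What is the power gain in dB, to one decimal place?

-10.7 dB

Power ratio → dB uses the 10·log₁₀ form:
10·log₁₀(0.23/2.7) = 10·log₁₀(0.08519) = -10.7 dB.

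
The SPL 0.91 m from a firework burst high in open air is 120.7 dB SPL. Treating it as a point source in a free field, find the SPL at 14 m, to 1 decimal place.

97.0 dB SPL

For a point source in a free field, ΔL = −20·log₁₀(d₂/d₁).
ΔL = −20·log₁₀(14/0.91) = -23.74 dB, so L₂ = 120.7 + (-23.74) = 97.0 dB SPL.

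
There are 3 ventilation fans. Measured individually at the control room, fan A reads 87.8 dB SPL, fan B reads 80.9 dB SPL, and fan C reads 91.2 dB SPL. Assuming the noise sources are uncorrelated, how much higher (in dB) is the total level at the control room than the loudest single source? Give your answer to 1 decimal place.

Add the sources as powers (linear), then convert back to dB:
L_total = 10·log₁₀(10^(87.8/10) + 10^(80.9/10) + 10^(91.2/10)) = 93.10 dB SPL.
Excess over the loudest (91.2 dB): 93.10 − 91.2 = 1.9 dB.

1.9 dB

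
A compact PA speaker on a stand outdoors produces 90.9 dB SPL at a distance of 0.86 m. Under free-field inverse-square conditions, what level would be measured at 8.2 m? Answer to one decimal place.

Free-field point source: level drops by 20·log₁₀ of the distance ratio.
ΔL = −20·log₁₀(8.2/0.86) = -19.59 dB, so L₂ = 90.9 + (-19.59) = 71.3 dB SPL.

71.3 dB SPL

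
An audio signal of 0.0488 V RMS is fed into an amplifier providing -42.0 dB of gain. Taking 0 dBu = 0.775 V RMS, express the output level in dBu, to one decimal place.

-66.0 dBu

Input level: 20·log₁₀(0.0488/0.775) = -24.02 dBu.
Output: -24.02 − 42.0 = -66.0 dBu.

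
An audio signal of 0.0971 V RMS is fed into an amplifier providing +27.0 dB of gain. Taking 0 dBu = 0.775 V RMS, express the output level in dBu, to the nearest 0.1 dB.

+9.0 dBu

Input level: 20·log₁₀(0.0971/0.775) = -18.04 dBu.
Output: -18.04 + 27.0 = +9.0 dBu.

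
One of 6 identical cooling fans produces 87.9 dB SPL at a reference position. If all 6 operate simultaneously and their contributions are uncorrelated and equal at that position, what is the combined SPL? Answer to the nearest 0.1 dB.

95.7 dB SPL

6 equal incoherent sources raise the level by 10·log₁₀(6) = 7.78 dB.
L_total = 87.9 + 7.78 = 95.7 dB SPL.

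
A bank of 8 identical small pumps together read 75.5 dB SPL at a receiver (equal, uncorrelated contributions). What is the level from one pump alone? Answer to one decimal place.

66.5 dB SPL

8 equal incoherent sources add 10·log₁₀(8) = 9.03 dB over one source.
L_one = 75.5 − 9.03 = 66.5 dB SPL.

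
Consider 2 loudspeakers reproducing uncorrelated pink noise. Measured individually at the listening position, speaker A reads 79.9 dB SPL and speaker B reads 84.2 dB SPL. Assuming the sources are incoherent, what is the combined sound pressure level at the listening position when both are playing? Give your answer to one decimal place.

85.6 dB SPL

Add the sources as powers (linear), then convert back to dB:
L_total = 10·log₁₀(10^(79.9/10) + 10^(84.2/10)) = 10·log₁₀(360800000) = 85.6 dB SPL.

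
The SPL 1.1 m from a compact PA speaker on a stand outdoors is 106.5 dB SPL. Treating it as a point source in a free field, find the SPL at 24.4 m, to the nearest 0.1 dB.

For a point source in a free field, ΔL = −20·log₁₀(d₂/d₁).
ΔL = −20·log₁₀(24.4/1.1) = -26.92 dB, so L₂ = 106.5 + (-26.92) = 79.6 dB SPL.

79.6 dB SPL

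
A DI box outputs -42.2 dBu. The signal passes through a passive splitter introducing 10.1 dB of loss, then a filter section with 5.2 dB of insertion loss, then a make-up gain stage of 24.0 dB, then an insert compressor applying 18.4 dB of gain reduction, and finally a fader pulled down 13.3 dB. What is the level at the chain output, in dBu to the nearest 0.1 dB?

-65.2 dBu

Gain stages sum in dB:
-42.2 − 10.1 − 5.2 + 24.0 − 18.4 − 13.3 = -65.2 dBu.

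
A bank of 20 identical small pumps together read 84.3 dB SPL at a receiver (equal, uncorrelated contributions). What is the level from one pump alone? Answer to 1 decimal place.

20 equal incoherent sources add 10·log₁₀(20) = 13.01 dB over one source.
L_one = 84.3 − 13.01 = 71.3 dB SPL.

71.3 dB SPL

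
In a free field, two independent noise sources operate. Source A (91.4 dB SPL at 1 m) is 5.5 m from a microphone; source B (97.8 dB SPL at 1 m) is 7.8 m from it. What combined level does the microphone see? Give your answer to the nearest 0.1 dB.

81.6 dB SPL

At the listener: L_A = 91.4 − 20·log₁₀(5.5) = 76.59 dB; L_B = 97.8 − 20·log₁₀(7.8) = 79.96 dB.
Combined: 10·log₁₀(10^(76.59/10)+10^(79.96/10)) = 81.6 dB SPL.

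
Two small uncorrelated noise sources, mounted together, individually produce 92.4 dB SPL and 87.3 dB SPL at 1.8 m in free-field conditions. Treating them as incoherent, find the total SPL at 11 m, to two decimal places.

Combined at 1.8 m: 10·log₁₀(10^(92.4/10)+10^(87.3/10)) = 93.569 dB SPL.
Then apply −20·log₁₀(11/1.8) = -15.722 dB → 77.85 dB SPL.

77.85 dB SPL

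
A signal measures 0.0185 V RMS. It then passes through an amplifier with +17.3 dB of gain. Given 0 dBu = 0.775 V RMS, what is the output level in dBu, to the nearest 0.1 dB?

-15.1 dBu

Input level: 20·log₁₀(0.0185/0.775) = -32.44 dBu.
Output: -32.44 + 17.3 = -15.1 dBu.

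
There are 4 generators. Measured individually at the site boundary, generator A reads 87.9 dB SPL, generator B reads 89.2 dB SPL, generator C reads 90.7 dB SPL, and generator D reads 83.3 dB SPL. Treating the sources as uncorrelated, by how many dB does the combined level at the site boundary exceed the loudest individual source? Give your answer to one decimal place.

3.8 dB

Uncorrelated sources add in intensity (power), not in dB.
L_total = 10·log₁₀(10^(87.9/10) + 10^(89.2/10) + 10^(90.7/10) + 10^(83.3/10)) = 94.53 dB SPL.
Excess over the loudest (90.7 dB): 94.53 − 90.7 = 3.8 dB.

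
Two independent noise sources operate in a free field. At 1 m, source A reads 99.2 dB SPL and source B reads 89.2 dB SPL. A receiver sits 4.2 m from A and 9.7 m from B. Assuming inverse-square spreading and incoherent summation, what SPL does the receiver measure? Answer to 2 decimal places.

86.82 dB SPL

At the listener: L_A = 99.2 − 20·log₁₀(4.2) = 86.735 dB; L_B = 89.2 − 20·log₁₀(9.7) = 69.465 dB.
Combined: 10·log₁₀(10^(86.735/10)+10^(69.465/10)) = 86.82 dB SPL.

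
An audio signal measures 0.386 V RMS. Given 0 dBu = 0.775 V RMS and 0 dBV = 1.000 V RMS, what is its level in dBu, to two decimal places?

dBu = 20·log₁₀(V / 0.775 V).
20·log₁₀(0.386/0.775) = -6.05 dBu.

-6.05 dBu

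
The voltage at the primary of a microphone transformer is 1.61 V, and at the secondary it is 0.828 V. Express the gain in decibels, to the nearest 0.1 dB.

-5.8 dB

Voltage is an amplitude quantity, so gain = 20·log₁₀(V_out/V_in).
20·log₁₀(0.828/1.61) = 20·log₁₀(0.5143) = -5.8 dB.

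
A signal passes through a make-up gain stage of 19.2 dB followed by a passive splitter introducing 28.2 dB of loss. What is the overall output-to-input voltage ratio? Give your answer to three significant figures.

Net gain = 19.2 + (−28.2) = -9.0 dB.
Voltage ratio = 10^(-9.0/20) = 0.355.

0.355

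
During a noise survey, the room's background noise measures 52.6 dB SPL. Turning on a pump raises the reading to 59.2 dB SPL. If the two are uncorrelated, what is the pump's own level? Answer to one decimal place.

Remove the background by subtracting linear intensities:
L_src = 10·log₁₀(10^(59.2/10) − 10^(52.6/10)) = 10·log₁₀(649800) = 58.1 dB SPL.

58.1 dB SPL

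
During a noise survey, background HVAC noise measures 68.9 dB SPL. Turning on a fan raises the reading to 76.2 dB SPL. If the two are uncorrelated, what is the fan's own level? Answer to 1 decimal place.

Remove the background by subtracting linear intensities:
L_src = 10·log₁₀(10^(76.2/10) − 10^(68.9/10)) = 10·log₁₀(33920000) = 75.3 dB SPL.

75.3 dB SPL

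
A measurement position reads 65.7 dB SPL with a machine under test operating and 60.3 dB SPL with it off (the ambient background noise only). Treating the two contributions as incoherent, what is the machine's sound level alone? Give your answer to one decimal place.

64.2 dB SPL

Remove the background by subtracting linear intensities:
L_src = 10·log₁₀(10^(65.7/10) − 10^(60.3/10)) = 10·log₁₀(2644000) = 64.2 dB SPL.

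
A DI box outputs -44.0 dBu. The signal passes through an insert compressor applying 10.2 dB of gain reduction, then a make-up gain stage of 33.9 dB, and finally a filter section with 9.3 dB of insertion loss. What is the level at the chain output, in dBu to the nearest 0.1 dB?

-29.6 dBu

Gain stages sum in dB:
-44.0 − 10.2 + 33.9 − 9.3 = -29.6 dBu.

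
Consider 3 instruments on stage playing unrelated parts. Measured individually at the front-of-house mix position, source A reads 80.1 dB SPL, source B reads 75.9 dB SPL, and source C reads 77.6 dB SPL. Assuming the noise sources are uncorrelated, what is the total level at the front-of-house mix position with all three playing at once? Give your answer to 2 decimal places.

82.98 dB SPL

Add the sources as powers (linear), then convert back to dB:
L_total = 10·log₁₀(10^(80.1/10) + 10^(75.9/10) + 10^(77.6/10)) = 10·log₁₀(198800000) = 82.98 dB SPL.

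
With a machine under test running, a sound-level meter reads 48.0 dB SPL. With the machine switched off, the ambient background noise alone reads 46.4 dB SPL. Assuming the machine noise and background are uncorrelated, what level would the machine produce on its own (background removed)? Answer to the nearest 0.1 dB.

Remove the background by subtracting linear intensities:
L_src = 10·log₁₀(10^(48.0/10) − 10^(46.4/10)) = 10·log₁₀(19440) = 42.9 dB SPL.

42.9 dB SPL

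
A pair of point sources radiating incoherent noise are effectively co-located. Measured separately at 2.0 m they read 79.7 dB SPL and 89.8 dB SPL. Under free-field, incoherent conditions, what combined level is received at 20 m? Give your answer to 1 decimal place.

Combined at 2.0 m: 10·log₁₀(10^(79.7/10)+10^(89.8/10)) = 90.20 dB SPL.
Then apply −20·log₁₀(20/2.0) = -20.00 dB → 70.2 dB SPL.

70.2 dB SPL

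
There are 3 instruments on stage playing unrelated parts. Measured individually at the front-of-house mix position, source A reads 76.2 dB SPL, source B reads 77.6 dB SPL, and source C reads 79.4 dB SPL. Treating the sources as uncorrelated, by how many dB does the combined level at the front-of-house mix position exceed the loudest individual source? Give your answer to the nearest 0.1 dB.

Uncorrelated sources add in intensity (power), not in dB.
L_total = 10·log₁₀(10^(76.2/10) + 10^(77.6/10) + 10^(79.4/10)) = 82.70 dB SPL.
Excess over the loudest (79.4 dB): 82.70 − 79.4 = 3.3 dB.

3.3 dB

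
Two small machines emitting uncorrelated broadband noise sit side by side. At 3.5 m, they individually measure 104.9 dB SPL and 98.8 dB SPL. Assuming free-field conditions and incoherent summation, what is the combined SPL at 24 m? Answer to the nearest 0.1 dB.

89.1 dB SPL

Combined at 3.5 m: 10·log₁₀(10^(104.9/10)+10^(98.8/10)) = 105.85 dB SPL.
Then apply −20·log₁₀(24/3.5) = -16.72 dB → 89.1 dB SPL.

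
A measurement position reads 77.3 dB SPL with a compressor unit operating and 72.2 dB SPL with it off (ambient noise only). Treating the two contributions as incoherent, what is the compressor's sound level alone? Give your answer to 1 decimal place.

75.7 dB SPL

Remove the background by subtracting linear intensities:
L_src = 10·log₁₀(10^(77.3/10) − 10^(72.2/10)) = 10·log₁₀(37110000) = 75.7 dB SPL.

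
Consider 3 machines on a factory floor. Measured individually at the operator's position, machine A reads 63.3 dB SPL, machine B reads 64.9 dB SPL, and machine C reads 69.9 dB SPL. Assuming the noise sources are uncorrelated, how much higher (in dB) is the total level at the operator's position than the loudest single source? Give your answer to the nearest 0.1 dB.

Add the sources as powers (linear), then convert back to dB:
L_total = 10·log₁₀(10^(63.3/10) + 10^(64.9/10) + 10^(69.9/10)) = 71.76 dB SPL.
Excess over the loudest (69.9 dB): 71.76 − 69.9 = 1.9 dB.

1.9 dB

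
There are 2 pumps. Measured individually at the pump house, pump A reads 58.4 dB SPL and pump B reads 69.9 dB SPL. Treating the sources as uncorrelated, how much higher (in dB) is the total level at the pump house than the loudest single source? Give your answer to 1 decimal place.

0.3 dB

Incoherent sources sum as intensities:
L_total = 10·log₁₀(10^(58.4/10) + 10^(69.9/10)) = 70.20 dB SPL.
Excess over the loudest (69.9 dB): 70.20 − 69.9 = 0.3 dB.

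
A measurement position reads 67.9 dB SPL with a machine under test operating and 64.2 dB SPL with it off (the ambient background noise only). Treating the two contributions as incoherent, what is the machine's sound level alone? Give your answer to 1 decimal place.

65.5 dB SPL

Subtract intensities: L_src = 10·log₁₀(10^(L_total/10) − 10^(L_bg/10)).
L_src = 10·log₁₀(10^(67.9/10) − 10^(64.2/10)) = 10·log₁₀(3536000) = 65.5 dB SPL.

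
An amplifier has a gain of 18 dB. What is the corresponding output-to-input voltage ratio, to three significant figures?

Voltage ratio = 10^(dB/20).
10^(18/20) = 10^(0.9000) = 7.94.

7.94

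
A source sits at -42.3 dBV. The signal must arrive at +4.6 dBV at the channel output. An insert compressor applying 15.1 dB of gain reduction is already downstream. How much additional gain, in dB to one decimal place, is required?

62.0 dB

The required make-up gain is the shortfall in the dB sum.
G = +4.6 − (-42.3) + 15.1 = 62.0 dB.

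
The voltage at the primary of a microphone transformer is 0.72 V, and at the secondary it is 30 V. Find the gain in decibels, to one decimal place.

Voltage ratio → dB uses the 20·log₁₀ form:
20·log₁₀(30/0.72) = 20·log₁₀(41.67) = 32.4 dB.

32.4 dB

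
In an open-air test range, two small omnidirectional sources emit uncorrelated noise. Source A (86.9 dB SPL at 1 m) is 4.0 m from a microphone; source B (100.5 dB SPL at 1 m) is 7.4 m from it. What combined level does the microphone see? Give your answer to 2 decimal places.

At the listener: L_A = 86.9 − 20·log₁₀(4.0) = 74.859 dB; L_B = 100.5 − 20·log₁₀(7.4) = 83.115 dB.
Combined: 10·log₁₀(10^(74.859/10)+10^(83.115/10)) = 83.72 dB SPL.

83.72 dB SPL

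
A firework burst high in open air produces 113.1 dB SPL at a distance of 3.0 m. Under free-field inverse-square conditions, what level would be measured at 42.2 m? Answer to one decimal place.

Free-field point source: level drops by 20·log₁₀ of the distance ratio.
ΔL = −20·log₁₀(42.2/3.0) = -22.96 dB, so L₂ = 113.1 + (-22.96) = 90.1 dB SPL.

90.1 dB SPL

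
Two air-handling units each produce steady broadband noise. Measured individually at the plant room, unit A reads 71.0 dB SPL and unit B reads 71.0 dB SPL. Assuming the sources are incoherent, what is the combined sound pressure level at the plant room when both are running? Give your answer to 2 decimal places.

74.01 dB SPL

Add the sources as powers (linear), then convert back to dB:
L_total = 10·log₁₀(10^(71.0/10) + 10^(71.0/10)) = 10·log₁₀(25180000) = 74.01 dB SPL.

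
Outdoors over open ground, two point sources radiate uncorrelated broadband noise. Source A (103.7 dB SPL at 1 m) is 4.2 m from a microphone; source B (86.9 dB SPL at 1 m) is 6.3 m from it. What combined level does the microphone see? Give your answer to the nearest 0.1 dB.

At the listener: L_A = 103.7 − 20·log₁₀(4.2) = 91.24 dB; L_B = 86.9 − 20·log₁₀(6.3) = 70.91 dB.
Combined: 10·log₁₀(10^(91.24/10)+10^(70.91/10)) = 91.3 dB SPL.

91.3 dB SPL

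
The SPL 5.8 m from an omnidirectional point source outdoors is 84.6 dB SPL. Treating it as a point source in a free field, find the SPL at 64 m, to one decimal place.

For a point source in a free field, ΔL = −20·log₁₀(d₂/d₁).
ΔL = −20·log₁₀(64/5.8) = -20.86 dB, so L₂ = 84.6 + (-20.86) = 63.7 dB SPL.

63.7 dB SPL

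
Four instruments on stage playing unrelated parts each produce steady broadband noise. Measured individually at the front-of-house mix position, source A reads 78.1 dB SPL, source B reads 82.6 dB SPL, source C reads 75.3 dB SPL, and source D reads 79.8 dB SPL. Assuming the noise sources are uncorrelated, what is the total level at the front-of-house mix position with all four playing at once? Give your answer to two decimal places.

Incoherent sources sum as intensities:
L_total = 10·log₁₀(10^(78.1/10) + 10^(82.6/10) + 10^(75.3/10) + 10^(79.8/10)) = 10·log₁₀(375900000) = 85.75 dB SPL.

85.75 dB SPL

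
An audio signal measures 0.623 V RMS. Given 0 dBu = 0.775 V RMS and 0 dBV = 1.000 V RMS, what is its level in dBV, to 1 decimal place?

dBV = 20·log₁₀(V / 1.000 V).
20·log₁₀(0.623/1.000) = -4.1 dBV.

-4.1 dBV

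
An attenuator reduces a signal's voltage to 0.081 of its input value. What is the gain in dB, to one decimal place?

Voltage ratio → dB uses the 20·log₁₀ form:
20·log₁₀(0.081) = -21.8 dB.

-21.8 dB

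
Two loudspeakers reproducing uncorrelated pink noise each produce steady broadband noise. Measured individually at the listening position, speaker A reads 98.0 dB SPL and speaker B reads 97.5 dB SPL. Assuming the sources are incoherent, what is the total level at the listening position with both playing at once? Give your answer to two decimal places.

Add the sources as powers (linear), then convert back to dB:
L_total = 10·log₁₀(10^(98.0/10) + 10^(97.5/10)) = 10·log₁₀(11933000000) = 100.77 dB SPL.

100.77 dB SPL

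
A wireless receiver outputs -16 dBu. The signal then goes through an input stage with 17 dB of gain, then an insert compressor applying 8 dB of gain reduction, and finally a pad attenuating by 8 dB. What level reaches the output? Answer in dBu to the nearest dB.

In dB, series stages simply add:
-16 + 17 − 8 − 8 = -15 dBu.

-15 dBu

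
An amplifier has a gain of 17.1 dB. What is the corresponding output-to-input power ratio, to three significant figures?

51.3

Power ratio = 10^(dB/10).
10^(17.1/10) = 10^(1.710) = 51.3.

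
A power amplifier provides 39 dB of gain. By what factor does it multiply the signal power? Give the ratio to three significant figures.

Power ratio = 10^(dB/10).
10^(39/10) = 10^(3.900) = 7940.

7940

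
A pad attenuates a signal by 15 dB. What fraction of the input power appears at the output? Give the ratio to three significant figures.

Power ratio = 10^(dB/10).
10^(-15/10) = 10^(-1.500) = 0.0316.

0.0316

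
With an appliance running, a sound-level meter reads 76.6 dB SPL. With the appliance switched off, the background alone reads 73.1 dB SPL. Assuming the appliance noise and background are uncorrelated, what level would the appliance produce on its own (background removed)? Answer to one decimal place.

74.0 dB SPL

Subtract intensities: L_src = 10·log₁₀(10^(L_total/10) − 10^(L_bg/10)).
L_src = 10·log₁₀(10^(76.6/10) − 10^(73.1/10)) = 10·log₁₀(25290000) = 74.0 dB SPL.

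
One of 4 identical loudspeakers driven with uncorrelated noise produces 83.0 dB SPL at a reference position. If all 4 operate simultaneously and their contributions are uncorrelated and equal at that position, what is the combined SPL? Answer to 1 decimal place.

89.0 dB SPL

4 equal incoherent sources raise the level by 10·log₁₀(4) = 6.02 dB.
L_total = 83.0 + 6.02 = 89.0 dB SPL.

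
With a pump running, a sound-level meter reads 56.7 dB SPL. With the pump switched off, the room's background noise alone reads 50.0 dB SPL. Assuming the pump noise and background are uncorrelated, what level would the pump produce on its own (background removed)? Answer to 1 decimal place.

55.7 dB SPL

Background correction is a power subtraction:
L_src = 10·log₁₀(10^(56.7/10) − 10^(50.0/10)) = 10·log₁₀(367700) = 55.7 dB SPL.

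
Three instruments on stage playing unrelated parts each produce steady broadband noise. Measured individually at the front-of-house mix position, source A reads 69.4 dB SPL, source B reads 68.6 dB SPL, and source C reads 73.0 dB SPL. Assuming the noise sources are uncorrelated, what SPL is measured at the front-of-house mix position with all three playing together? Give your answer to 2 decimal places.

Add the sources as powers (linear), then convert back to dB:
L_total = 10·log₁₀(10^(69.4/10) + 10^(68.6/10) + 10^(73.0/10)) = 10·log₁₀(35910000) = 75.55 dB SPL.

75.55 dB SPL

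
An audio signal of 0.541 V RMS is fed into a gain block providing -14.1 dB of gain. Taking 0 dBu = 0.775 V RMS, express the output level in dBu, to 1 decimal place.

Input level: 20·log₁₀(0.541/0.775) = -3.12 dBu.
Output: -3.12 − 14.1 = -17.2 dBu.

-17.2 dBu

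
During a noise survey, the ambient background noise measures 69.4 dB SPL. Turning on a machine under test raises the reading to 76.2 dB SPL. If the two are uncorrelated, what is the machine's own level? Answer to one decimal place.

75.2 dB SPL

Background correction is a power subtraction:
L_src = 10·log₁₀(10^(76.2/10) − 10^(69.4/10)) = 10·log₁₀(32980000) = 75.2 dB SPL.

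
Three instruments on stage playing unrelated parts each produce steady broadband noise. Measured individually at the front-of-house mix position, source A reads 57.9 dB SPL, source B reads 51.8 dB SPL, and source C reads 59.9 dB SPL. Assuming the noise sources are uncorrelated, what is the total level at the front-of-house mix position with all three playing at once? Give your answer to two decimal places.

62.42 dB SPL

Uncorrelated sources add in intensity (power), not in dB.
L_total = 10·log₁₀(10^(57.9/10) + 10^(51.8/10) + 10^(59.9/10)) = 10·log₁₀(1745000) = 62.42 dB SPL.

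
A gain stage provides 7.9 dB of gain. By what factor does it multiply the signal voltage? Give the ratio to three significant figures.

Voltage ratio = 10^(dB/20).
10^(7.9/20) = 10^(0.3950) = 2.48.

2.48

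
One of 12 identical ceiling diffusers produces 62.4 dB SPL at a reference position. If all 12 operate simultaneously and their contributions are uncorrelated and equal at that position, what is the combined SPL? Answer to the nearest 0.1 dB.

12 equal incoherent sources raise the level by 10·log₁₀(12) = 10.79 dB.
L_total = 62.4 + 10.79 = 73.2 dB SPL.

73.2 dB SPL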